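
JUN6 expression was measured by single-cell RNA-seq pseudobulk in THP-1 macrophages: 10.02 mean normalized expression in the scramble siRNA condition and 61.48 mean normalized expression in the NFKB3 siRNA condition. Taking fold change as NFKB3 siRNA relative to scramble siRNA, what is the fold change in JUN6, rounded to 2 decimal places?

6.14

Fold change = 61.48 / 10.02 = 6.136
JUN6 is upregulated.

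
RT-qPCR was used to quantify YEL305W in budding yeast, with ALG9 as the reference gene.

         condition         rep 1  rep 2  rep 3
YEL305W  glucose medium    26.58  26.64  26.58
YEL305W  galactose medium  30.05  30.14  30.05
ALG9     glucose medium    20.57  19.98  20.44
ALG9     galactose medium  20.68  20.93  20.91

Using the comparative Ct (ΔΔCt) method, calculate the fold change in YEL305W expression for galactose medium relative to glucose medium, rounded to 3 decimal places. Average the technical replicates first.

0.128

Mean Ct: YEL305W glucose medium 26.600; YEL305W galactose medium 30.080; ALG9 glucose medium 20.330; ALG9 galactose medium 20.840
ΔCt(glucose medium) = 26.600 − 20.330 = 6.270
ΔCt(galactose medium) = 30.080 − 20.840 = 9.240
ΔΔCt = 9.240 − 6.270 = 2.970
Fold change = 2^(−2.970) = 0.1276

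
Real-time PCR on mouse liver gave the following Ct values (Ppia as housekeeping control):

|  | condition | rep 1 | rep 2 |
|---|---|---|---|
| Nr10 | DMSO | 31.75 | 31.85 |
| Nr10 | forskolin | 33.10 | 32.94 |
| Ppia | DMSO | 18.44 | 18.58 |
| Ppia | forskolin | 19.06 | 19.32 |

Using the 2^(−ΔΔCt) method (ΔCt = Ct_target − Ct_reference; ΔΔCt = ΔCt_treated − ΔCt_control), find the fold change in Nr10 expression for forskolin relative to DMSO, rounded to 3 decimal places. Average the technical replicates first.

Mean Ct: Nr10 DMSO 31.800; Nr10 forskolin 33.020; Ppia DMSO 18.510; Ppia forskolin 19.190
ΔCt(DMSO) = 31.800 − 18.510 = 13.290
ΔCt(forskolin) = 33.020 − 19.190 = 13.830
ΔΔCt = 13.830 − 13.290 = 0.540
Fold change = 2^(−0.540) = 0.6878

0.688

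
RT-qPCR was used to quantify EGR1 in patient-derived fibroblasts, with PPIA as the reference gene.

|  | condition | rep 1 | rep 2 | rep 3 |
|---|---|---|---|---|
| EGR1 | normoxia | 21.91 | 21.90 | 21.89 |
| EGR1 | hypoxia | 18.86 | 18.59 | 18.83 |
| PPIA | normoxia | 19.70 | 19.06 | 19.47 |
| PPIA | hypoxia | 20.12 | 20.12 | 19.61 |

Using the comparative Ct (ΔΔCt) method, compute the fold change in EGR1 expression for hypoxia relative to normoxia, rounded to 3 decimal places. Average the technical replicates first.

Mean Ct: EGR1 normoxia 21.900; EGR1 hypoxia 18.760; PPIA normoxia 19.410; PPIA hypoxia 19.950
ΔCt(normoxia) = 21.900 − 19.410 = 2.490
ΔCt(hypoxia) = 18.760 − 19.950 = -1.190
ΔΔCt = -1.190 − 2.490 = -3.680
Fold change = 2^(−(-3.680)) = 2^3.680 = 12.8171

12.817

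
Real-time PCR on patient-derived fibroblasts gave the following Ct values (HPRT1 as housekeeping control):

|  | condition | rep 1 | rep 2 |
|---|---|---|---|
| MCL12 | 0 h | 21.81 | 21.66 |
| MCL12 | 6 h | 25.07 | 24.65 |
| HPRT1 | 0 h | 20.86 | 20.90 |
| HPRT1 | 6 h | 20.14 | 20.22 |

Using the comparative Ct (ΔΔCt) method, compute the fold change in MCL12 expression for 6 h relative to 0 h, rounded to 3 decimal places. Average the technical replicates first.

0.071

Mean Ct: MCL12 0 h 21.735; MCL12 6 h 24.860; HPRT1 0 h 20.880; HPRT1 6 h 20.180
ΔCt(0 h) = 21.735 − 20.880 = 0.855
ΔCt(6 h) = 24.860 − 20.180 = 4.680
ΔΔCt = 4.680 − 0.855 = 3.825
Fold change = 2^(−3.825) = 0.0706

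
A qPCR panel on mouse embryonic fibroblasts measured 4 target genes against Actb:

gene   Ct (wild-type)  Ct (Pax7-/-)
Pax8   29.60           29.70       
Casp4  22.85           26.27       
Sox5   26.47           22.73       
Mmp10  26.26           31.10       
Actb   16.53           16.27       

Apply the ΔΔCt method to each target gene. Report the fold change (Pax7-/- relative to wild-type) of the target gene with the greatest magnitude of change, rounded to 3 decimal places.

Pax8: ΔΔCt = (29.70−16.27) − (29.60−16.53) = 13.43 − 13.07 = 0.36; fold change = 2^-0.36 = 0.779
Casp4: ΔΔCt = (26.27−16.27) − (22.85−16.53) = 10.00 − 6.32 = 3.68; fold change = 2^-3.68 = 0.078
Sox5: ΔΔCt = (22.73−16.27) − (26.47−16.53) = 6.46 − 9.94 = -3.48; fold change = 2^3.48 = 11.158
Mmp10: ΔΔCt = (31.10−16.27) − (26.26−16.53) = 14.83 − 9.73 = 5.10; fold change = 2^-5.10 = 0.029
Mmp10 has the largest |ΔΔCt| = 5.10.

0.029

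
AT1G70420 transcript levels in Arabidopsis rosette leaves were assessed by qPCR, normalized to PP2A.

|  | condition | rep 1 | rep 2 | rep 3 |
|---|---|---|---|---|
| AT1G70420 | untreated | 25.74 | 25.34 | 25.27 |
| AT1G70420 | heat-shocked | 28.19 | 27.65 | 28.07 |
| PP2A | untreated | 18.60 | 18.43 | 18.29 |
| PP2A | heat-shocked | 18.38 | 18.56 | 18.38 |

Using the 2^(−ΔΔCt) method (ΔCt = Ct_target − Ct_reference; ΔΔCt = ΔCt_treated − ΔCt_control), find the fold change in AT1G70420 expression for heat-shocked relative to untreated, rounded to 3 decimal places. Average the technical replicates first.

Mean Ct: AT1G70420 untreated 25.450; AT1G70420 heat-shocked 27.970; PP2A untreated 18.440; PP2A heat-shocked 18.440
ΔCt(untreated) = 25.450 − 18.440 = 7.010
ΔCt(heat-shocked) = 27.970 − 18.440 = 9.530
ΔΔCt = 9.530 − 7.010 = 2.520
Fold change = 2^(−2.520) = 0.1743

0.174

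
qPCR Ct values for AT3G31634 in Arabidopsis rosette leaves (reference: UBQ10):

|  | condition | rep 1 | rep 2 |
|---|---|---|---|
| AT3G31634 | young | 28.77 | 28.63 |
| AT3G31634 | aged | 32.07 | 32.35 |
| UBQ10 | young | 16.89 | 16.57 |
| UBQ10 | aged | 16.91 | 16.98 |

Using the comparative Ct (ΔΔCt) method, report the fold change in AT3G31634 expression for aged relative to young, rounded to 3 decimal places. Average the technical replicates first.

0.102

Mean Ct: AT3G31634 young 28.700; AT3G31634 aged 32.210; UBQ10 young 16.730; UBQ10 aged 16.945
ΔCt(young) = 28.700 − 16.730 = 11.970
ΔCt(aged) = 32.210 − 16.945 = 15.265
ΔΔCt = 15.265 − 11.970 = 3.295
Fold change = 2^(−3.295) = 0.1019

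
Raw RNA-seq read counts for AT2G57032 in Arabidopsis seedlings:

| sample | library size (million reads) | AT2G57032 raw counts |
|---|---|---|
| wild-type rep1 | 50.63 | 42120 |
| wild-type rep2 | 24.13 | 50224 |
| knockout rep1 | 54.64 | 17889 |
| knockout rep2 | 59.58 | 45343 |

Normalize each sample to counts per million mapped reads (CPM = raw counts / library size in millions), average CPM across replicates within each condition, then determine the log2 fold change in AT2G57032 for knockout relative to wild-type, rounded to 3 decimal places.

-1.420

CPM(wild-type rep1) = 42120 / 50.63 = 831.9178
CPM(wild-type rep2) = 50224 / 24.13 = 2081.3925
CPM(knockout rep1) = 17889 / 54.64 = 327.3975
CPM(knockout rep2) = 45343 / 59.58 = 761.0440
mean CPM(wild-type) = 1456.6551; mean CPM(knockout) = 544.2207
Fold change = 544.2207 / 1456.6551 = 0.37361
log2(0.37361) = -1.4204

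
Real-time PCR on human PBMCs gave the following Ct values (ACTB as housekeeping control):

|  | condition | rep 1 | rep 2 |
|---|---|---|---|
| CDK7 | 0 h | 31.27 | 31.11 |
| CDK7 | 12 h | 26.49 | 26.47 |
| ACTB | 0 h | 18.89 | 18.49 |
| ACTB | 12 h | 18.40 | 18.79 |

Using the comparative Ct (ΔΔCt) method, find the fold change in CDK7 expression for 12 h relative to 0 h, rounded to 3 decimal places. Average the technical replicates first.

Mean Ct: CDK7 0 h 31.190; CDK7 12 h 26.480; ACTB 0 h 18.690; ACTB 12 h 18.595
ΔCt(0 h) = 31.190 − 18.690 = 12.500
ΔCt(12 h) = 26.480 − 18.595 = 7.885
ΔΔCt = 7.885 − 12.500 = -4.615
Fold change = 2^(−(-4.615)) = 2^4.615 = 24.5049

24.505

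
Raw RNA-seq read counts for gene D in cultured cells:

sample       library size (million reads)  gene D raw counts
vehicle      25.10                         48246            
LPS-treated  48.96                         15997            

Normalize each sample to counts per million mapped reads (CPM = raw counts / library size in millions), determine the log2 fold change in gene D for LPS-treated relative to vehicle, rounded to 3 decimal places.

CPM(vehicle) = 48246 / 25.10 = 1922.1514
CPM(LPS-treated) = 15997 / 48.96 = 326.7361
Fold change = 326.7361 / 1922.1514 = 0.16998
log2(0.16998) = -2.5565

-2.557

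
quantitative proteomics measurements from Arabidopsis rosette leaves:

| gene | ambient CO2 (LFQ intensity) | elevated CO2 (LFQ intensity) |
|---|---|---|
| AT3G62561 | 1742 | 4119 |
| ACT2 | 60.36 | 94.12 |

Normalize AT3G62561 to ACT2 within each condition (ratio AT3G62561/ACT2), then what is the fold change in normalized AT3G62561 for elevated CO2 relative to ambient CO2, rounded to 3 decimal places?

AT3G62561/ACT2 (ambient CO2) = 1742 / 60.36 = 28.86
AT3G62561/ACT2 (elevated CO2) = 4119 / 94.12 = 43.763
Fold change = 43.763 / 28.86 = 1.5164

1.516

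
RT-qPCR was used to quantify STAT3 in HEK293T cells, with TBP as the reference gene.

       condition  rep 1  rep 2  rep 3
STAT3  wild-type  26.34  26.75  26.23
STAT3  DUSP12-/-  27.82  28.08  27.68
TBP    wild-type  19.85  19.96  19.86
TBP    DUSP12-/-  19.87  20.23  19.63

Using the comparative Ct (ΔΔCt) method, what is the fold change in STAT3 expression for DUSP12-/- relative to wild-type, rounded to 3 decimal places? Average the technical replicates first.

0.379

Mean Ct: STAT3 wild-type 26.440; STAT3 DUSP12-/- 27.860; TBP wild-type 19.890; TBP DUSP12-/- 19.910
ΔCt(wild-type) = 26.440 − 19.890 = 6.550
ΔCt(DUSP12-/-) = 27.860 − 19.910 = 7.950
ΔΔCt = 7.950 − 6.550 = 1.400
Fold change = 2^(−1.400) = 0.3789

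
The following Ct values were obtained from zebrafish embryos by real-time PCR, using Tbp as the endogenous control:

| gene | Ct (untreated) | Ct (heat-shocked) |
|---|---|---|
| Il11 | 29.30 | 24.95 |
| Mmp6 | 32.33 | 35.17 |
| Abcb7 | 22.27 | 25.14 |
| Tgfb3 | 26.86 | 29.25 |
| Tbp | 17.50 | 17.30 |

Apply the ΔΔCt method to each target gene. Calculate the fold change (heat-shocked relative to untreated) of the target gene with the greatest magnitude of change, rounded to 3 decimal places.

Il11: ΔΔCt = (24.95−17.30) − (29.30−17.50) = 7.65 − 11.80 = -4.15; fold change = 2^4.15 = 17.753
Mmp6: ΔΔCt = (35.17−17.30) − (32.33−17.50) = 17.87 − 14.83 = 3.04; fold change = 2^-3.04 = 0.122
Abcb7: ΔΔCt = (25.14−17.30) − (22.27−17.50) = 7.84 − 4.77 = 3.07; fold change = 2^-3.07 = 0.119
Tgfb3: ΔΔCt = (29.25−17.30) − (26.86−17.50) = 11.95 − 9.36 = 2.59; fold change = 2^-2.59 = 0.166
Il11 has the largest |ΔΔCt| = 4.15.

17.753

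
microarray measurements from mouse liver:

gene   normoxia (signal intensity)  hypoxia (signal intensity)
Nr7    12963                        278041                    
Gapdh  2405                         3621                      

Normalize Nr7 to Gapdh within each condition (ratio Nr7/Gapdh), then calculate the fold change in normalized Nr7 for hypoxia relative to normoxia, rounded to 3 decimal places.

14.246

Nr7/Gapdh (normoxia) = 12963 / 2405 = 5.39
Nr7/Gapdh (hypoxia) = 278041 / 3621 = 76.786
Fold change = 76.786 / 5.39 = 14.2459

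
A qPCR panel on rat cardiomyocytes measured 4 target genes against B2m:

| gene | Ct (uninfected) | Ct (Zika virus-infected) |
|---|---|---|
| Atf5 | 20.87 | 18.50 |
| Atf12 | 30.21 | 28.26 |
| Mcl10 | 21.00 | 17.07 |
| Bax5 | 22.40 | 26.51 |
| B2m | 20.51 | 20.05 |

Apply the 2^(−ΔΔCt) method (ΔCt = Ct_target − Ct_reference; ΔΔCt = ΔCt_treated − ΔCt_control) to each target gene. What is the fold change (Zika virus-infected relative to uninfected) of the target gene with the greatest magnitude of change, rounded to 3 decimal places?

Atf5: ΔΔCt = (18.50−20.05) − (20.87−20.51) = -1.55 − 0.36 = -1.91; fold change = 2^1.91 = 3.758
Atf12: ΔΔCt = (28.26−20.05) − (30.21−20.51) = 8.21 − 9.70 = -1.49; fold change = 2^1.49 = 2.809
Mcl10: ΔΔCt = (17.07−20.05) − (21.00−20.51) = -2.98 − 0.49 = -3.47; fold change = 2^3.47 = 11.081
Bax5: ΔΔCt = (26.51−20.05) − (22.40−20.51) = 6.46 − 1.89 = 4.57; fold change = 2^-4.57 = 0.042
Bax5 has the largest |ΔΔCt| = 4.57.

0.042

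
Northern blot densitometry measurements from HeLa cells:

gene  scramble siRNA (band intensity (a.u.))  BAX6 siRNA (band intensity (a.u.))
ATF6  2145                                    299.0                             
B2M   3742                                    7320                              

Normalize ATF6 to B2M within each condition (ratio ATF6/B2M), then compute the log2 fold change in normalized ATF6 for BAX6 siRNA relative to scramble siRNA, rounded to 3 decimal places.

-3.811

ATF6/B2M (scramble siRNA) = 2145 / 3742 = 0.57322
ATF6/B2M (BAX6 siRNA) = 299.0 / 7320 = 0.040847
Fold change = 0.040847 / 0.57322 = 0.0713
log2(0.0713) = -3.8108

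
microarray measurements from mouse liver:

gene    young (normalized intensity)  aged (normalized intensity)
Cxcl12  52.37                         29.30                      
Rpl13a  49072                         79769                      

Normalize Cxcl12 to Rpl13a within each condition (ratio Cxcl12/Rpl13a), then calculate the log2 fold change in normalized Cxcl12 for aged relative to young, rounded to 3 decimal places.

-1.539

Cxcl12/Rpl13a (young) = 52.37 / 49072 = 0.0010672
Cxcl12/Rpl13a (aged) = 29.30 / 79769 = 0.00036731
Fold change = 0.00036731 / 0.0010672 = 0.3442
log2(0.3442) = -1.5388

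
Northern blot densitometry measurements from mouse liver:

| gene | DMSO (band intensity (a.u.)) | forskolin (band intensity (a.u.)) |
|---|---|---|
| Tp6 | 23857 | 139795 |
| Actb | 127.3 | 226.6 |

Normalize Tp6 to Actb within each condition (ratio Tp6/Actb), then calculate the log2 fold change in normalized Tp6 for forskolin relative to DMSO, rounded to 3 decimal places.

1.719

Tp6/Actb (DMSO) = 23857 / 127.3 = 187.41
Tp6/Actb (forskolin) = 139795 / 226.6 = 616.92
Fold change = 616.92 / 187.41 = 3.2919
log2(3.2919) = 1.7189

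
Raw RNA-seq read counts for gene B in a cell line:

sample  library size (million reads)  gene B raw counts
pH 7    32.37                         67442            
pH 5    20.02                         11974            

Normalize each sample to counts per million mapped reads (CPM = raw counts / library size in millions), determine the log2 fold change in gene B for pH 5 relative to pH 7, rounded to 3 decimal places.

CPM(pH 7) = 67442 / 32.37 = 2083.4724
CPM(pH 5) = 11974 / 20.02 = 598.1019
Fold change = 598.1019 / 2083.4724 = 0.28707
log2(0.28707) = -1.8005

-1.801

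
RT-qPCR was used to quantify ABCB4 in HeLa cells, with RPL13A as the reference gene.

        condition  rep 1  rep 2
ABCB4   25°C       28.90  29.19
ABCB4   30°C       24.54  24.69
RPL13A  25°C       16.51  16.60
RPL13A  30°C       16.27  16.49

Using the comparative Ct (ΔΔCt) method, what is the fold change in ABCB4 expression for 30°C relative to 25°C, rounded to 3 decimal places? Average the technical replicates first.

19.093

Mean Ct: ABCB4 25°C 29.045; ABCB4 30°C 24.615; RPL13A 25°C 16.555; RPL13A 30°C 16.380
ΔCt(25°C) = 29.045 − 16.555 = 12.490
ΔCt(30°C) = 24.615 − 16.380 = 8.235
ΔΔCt = 8.235 − 12.490 = -4.255
Fold change = 2^(−(-4.255)) = 2^4.255 = 19.0934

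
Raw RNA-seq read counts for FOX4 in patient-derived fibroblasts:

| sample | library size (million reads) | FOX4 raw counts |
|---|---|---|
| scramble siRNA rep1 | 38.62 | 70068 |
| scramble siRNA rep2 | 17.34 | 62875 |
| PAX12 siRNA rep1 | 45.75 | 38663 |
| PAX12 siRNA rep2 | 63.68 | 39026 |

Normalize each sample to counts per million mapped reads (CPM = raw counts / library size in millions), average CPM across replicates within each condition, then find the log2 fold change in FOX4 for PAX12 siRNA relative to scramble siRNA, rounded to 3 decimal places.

CPM(scramble siRNA rep1) = 70068 / 38.62 = 1814.2931
CPM(scramble siRNA rep2) = 62875 / 17.34 = 3626.0092
CPM(PAX12 siRNA rep1) = 38663 / 45.75 = 845.0929
CPM(PAX12 siRNA rep2) = 39026 / 63.68 = 612.8455
mean CPM(scramble siRNA) = 2720.1512; mean CPM(PAX12 siRNA) = 728.9692
Fold change = 728.9692 / 2720.1512 = 0.26799
log2(0.26799) = -1.8998

-1.900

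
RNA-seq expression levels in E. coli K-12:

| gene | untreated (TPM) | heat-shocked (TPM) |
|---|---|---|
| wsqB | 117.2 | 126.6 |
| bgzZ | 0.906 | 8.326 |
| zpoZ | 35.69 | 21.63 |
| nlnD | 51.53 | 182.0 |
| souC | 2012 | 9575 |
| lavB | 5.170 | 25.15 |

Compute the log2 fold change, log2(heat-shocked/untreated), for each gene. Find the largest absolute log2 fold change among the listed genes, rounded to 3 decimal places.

3.200

log2(126.6/117.2) = 0.111  (wsqB)
log2(8.326/0.906) = 3.200  (bgzZ)
log2(21.63/35.69) = -0.722  (zpoZ)
log2(182.0/51.53) = 1.820  (nlnD)
log2(9575/2012) = 2.251  (souC)
log2(25.15/5.170) = 2.282  (lavB)
The largest magnitude belongs to bgzZ.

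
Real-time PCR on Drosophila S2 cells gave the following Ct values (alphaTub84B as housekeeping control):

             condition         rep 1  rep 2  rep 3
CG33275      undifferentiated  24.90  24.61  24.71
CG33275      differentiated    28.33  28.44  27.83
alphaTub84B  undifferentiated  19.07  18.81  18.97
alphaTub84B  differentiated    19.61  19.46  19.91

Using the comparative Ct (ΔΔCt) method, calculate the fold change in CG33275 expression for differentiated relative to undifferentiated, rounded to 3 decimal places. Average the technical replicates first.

Mean Ct: CG33275 undifferentiated 24.740; CG33275 differentiated 28.200; alphaTub84B undifferentiated 18.950; alphaTub84B differentiated 19.660
ΔCt(undifferentiated) = 24.740 − 18.950 = 5.790
ΔCt(differentiated) = 28.200 − 19.660 = 8.540
ΔΔCt = 8.540 − 5.790 = 2.750
Fold change = 2^(−2.750) = 0.1487

0.149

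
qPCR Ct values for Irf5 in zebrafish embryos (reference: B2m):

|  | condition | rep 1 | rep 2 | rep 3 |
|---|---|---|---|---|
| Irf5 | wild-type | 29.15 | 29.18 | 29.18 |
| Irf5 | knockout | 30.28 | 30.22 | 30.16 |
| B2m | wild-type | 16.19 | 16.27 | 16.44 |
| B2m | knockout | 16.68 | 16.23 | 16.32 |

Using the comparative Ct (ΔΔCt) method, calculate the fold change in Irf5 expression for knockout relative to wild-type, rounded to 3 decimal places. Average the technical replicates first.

Mean Ct: Irf5 wild-type 29.170; Irf5 knockout 30.220; B2m wild-type 16.300; B2m knockout 16.410
ΔCt(wild-type) = 29.170 − 16.300 = 12.870
ΔCt(knockout) = 30.220 − 16.410 = 13.810
ΔΔCt = 13.810 − 12.870 = 0.940
Fold change = 2^(−0.940) = 0.5212

0.521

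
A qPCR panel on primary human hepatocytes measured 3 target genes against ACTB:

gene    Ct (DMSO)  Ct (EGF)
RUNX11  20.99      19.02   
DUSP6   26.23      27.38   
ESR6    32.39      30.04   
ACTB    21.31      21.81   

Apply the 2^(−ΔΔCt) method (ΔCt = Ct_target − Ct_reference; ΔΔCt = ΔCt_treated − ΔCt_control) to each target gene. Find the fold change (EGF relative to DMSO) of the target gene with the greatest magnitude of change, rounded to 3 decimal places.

7.210

RUNX11: ΔΔCt = (19.02−21.81) − (20.99−21.31) = -2.79 − (-0.32) = -2.47; fold change = 2^2.47 = 5.540
DUSP6: ΔΔCt = (27.38−21.81) − (26.23−21.31) = 5.57 − 4.92 = 0.65; fold change = 2^-0.65 = 0.637
ESR6: ΔΔCt = (30.04−21.81) − (32.39−21.31) = 8.23 − 11.08 = -2.85; fold change = 2^2.85 = 7.210
ESR6 has the largest |ΔΔCt| = 2.85.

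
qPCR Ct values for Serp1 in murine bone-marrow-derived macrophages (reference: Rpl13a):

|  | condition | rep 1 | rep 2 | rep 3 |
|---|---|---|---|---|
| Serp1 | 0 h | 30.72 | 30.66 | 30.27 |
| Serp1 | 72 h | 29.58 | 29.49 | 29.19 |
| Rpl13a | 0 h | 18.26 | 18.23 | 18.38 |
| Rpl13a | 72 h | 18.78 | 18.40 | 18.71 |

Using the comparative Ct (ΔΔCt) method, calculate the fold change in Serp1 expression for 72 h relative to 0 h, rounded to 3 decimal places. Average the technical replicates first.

2.770

Mean Ct: Serp1 0 h 30.550; Serp1 72 h 29.420; Rpl13a 0 h 18.290; Rpl13a 72 h 18.630
ΔCt(0 h) = 30.550 − 18.290 = 12.260
ΔCt(72 h) = 29.420 − 18.630 = 10.790
ΔΔCt = 10.790 − 12.260 = -1.470
Fold change = 2^(−(-1.470)) = 2^1.470 = 2.7702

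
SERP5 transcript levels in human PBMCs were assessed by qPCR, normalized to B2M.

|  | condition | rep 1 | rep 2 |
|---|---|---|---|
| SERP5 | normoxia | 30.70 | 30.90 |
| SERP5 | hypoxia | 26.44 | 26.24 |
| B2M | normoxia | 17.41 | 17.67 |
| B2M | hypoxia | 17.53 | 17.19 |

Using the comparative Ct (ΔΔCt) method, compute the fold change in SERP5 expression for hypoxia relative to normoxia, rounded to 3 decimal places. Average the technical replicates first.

19.427

Mean Ct: SERP5 normoxia 30.800; SERP5 hypoxia 26.340; B2M normoxia 17.540; B2M hypoxia 17.360
ΔCt(normoxia) = 30.800 − 17.540 = 13.260
ΔCt(hypoxia) = 26.340 − 17.360 = 8.980
ΔΔCt = 8.980 − 13.260 = -4.280
Fold change = 2^(−(-4.280)) = 2^4.280 = 19.4271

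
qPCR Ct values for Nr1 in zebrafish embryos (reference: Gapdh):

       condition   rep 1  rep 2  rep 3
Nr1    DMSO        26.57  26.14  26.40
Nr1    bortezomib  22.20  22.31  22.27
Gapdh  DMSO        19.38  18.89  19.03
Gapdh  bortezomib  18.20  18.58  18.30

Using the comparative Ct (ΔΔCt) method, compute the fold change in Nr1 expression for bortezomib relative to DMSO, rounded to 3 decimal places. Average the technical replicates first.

10.339

Mean Ct: Nr1 DMSO 26.370; Nr1 bortezomib 22.260; Gapdh DMSO 19.100; Gapdh bortezomib 18.360
ΔCt(DMSO) = 26.370 − 19.100 = 7.270
ΔCt(bortezomib) = 22.260 − 18.360 = 3.900
ΔΔCt = 3.900 − 7.270 = -3.370
Fold change = 2^(−(-3.370)) = 2^3.370 = 10.3388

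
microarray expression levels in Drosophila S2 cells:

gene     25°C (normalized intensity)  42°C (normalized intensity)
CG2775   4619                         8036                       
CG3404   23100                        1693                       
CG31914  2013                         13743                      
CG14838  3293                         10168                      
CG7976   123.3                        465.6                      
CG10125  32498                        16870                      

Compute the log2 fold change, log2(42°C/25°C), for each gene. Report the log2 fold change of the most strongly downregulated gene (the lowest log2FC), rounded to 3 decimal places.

log2(8036/4619) = 0.799  (CG2775)
log2(1693/23100) = -3.770  (CG3404)
log2(13743/2013) = 2.771  (CG31914)
log2(10168/3293) = 1.627  (CG14838)
log2(465.6/123.3) = 1.917  (CG7976)
log2(16870/32498) = -0.946  (CG10125)
CG3404 is most strongly downregulated.

-3.770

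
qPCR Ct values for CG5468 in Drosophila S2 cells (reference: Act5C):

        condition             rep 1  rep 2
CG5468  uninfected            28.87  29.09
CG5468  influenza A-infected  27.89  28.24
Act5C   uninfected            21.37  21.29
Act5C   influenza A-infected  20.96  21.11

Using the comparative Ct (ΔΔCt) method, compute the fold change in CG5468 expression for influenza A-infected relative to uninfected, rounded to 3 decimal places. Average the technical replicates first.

1.537

Mean Ct: CG5468 uninfected 28.980; CG5468 influenza A-infected 28.065; Act5C uninfected 21.330; Act5C influenza A-infected 21.035
ΔCt(uninfected) = 28.980 − 21.330 = 7.650
ΔCt(influenza A-infected) = 28.065 − 21.035 = 7.030
ΔΔCt = 7.030 − 7.650 = -0.620
Fold change = 2^(−(-0.620)) = 2^0.620 = 1.5369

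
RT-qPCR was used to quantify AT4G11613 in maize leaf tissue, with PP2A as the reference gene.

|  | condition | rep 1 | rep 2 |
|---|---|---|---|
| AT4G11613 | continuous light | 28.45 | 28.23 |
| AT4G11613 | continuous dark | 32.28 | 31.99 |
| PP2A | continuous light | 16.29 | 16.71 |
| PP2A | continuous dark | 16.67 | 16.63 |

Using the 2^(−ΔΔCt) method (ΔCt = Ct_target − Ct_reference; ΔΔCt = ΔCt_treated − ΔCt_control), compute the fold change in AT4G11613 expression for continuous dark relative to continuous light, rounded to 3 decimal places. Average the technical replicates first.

Mean Ct: AT4G11613 continuous light 28.340; AT4G11613 continuous dark 32.135; PP2A continuous light 16.500; PP2A continuous dark 16.650
ΔCt(continuous light) = 28.340 − 16.500 = 11.840
ΔCt(continuous dark) = 32.135 − 16.650 = 15.485
ΔΔCt = 15.485 − 11.840 = 3.645
Fold change = 2^(−3.645) = 0.0799

0.080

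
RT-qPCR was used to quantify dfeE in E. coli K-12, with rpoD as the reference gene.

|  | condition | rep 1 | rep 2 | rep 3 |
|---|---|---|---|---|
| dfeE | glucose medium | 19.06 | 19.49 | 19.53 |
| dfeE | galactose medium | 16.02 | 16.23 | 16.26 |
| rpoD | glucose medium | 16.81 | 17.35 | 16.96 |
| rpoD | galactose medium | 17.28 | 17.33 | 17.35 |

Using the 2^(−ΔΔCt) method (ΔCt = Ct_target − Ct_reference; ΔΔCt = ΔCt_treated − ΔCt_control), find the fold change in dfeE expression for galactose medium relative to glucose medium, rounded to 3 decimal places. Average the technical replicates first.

Mean Ct: dfeE glucose medium 19.360; dfeE galactose medium 16.170; rpoD glucose medium 17.040; rpoD galactose medium 17.320
ΔCt(glucose medium) = 19.360 − 17.040 = 2.320
ΔCt(galactose medium) = 16.170 − 17.320 = -1.150
ΔΔCt = -1.150 − 2.320 = -3.470
Fold change = 2^(−(-3.470)) = 2^3.470 = 11.0809

11.081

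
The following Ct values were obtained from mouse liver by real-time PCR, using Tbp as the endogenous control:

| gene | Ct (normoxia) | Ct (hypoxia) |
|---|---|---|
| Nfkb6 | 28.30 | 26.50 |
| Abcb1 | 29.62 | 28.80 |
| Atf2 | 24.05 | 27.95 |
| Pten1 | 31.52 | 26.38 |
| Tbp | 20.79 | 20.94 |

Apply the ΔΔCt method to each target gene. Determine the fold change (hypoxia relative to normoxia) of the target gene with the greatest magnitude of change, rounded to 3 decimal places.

Nfkb6: ΔΔCt = (26.50−20.94) − (28.30−20.79) = 5.56 − 7.51 = -1.95; fold change = 2^1.95 = 3.864
Abcb1: ΔΔCt = (28.80−20.94) − (29.62−20.79) = 7.86 − 8.83 = -0.97; fold change = 2^0.97 = 1.959
Atf2: ΔΔCt = (27.95−20.94) − (24.05−20.79) = 7.01 − 3.26 = 3.75; fold change = 2^-3.75 = 0.074
Pten1: ΔΔCt = (26.38−20.94) − (31.52−20.79) = 5.44 − 10.73 = -5.29; fold change = 2^5.29 = 39.124
Pten1 has the largest |ΔΔCt| = 5.29.

39.124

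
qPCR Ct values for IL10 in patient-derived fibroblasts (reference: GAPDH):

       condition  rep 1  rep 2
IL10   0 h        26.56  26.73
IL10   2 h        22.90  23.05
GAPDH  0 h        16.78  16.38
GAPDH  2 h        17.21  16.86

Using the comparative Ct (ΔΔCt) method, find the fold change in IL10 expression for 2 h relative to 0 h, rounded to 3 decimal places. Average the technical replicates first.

Mean Ct: IL10 0 h 26.645; IL10 2 h 22.975; GAPDH 0 h 16.580; GAPDH 2 h 17.035
ΔCt(0 h) = 26.645 − 16.580 = 10.065
ΔCt(2 h) = 22.975 − 17.035 = 5.940
ΔΔCt = 5.940 − 10.065 = -4.125
Fold change = 2^(−(-4.125)) = 2^4.125 = 17.4481

17.448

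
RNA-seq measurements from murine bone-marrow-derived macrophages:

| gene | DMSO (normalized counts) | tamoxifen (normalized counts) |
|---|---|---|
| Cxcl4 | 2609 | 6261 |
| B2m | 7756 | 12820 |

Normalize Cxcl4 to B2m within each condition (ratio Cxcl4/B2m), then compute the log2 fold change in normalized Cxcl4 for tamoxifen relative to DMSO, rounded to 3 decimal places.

Cxcl4/B2m (DMSO) = 2609 / 7756 = 0.33638
Cxcl4/B2m (tamoxifen) = 6261 / 12820 = 0.48838
Fold change = 0.48838 / 0.33638 = 1.4518
log2(1.4518) = 0.5379

0.538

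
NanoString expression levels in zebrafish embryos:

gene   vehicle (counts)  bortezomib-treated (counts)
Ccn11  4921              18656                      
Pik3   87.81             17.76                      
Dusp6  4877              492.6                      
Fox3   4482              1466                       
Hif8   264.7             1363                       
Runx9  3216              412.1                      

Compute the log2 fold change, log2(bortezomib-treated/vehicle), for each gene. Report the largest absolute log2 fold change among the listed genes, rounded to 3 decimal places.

log2(18656/4921) = 1.923  (Ccn11)
log2(17.76/87.81) = -2.306  (Pik3)
log2(492.6/4877) = -3.308  (Dusp6)
log2(1466/4482) = -1.612  (Fox3)
log2(1363/264.7) = 2.364  (Hif8)
log2(412.1/3216) = -2.964  (Runx9)
The largest magnitude belongs to Dusp6.

3.308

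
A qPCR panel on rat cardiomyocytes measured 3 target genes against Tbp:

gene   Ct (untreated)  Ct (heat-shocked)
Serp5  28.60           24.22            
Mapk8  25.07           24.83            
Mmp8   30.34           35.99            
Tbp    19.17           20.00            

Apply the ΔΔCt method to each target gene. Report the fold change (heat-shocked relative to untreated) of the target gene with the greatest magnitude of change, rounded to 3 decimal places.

37.014

Serp5: ΔΔCt = (24.22−20.00) − (28.60−19.17) = 4.22 − 9.43 = -5.21; fold change = 2^5.21 = 37.014
Mapk8: ΔΔCt = (24.83−20.00) − (25.07−19.17) = 4.83 − 5.90 = -1.07; fold change = 2^1.07 = 2.099
Mmp8: ΔΔCt = (35.99−20.00) − (30.34−19.17) = 15.99 − 11.17 = 4.82; fold change = 2^-4.82 = 0.035
Serp5 has the largest |ΔΔCt| = 5.21.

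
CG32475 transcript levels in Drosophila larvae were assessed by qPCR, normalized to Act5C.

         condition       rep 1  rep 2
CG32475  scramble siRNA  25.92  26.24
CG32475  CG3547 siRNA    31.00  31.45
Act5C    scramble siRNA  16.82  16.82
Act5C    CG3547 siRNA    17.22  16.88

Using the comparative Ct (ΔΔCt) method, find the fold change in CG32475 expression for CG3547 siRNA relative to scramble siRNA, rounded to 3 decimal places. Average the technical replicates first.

Mean Ct: CG32475 scramble siRNA 26.080; CG32475 CG3547 siRNA 31.225; Act5C scramble siRNA 16.820; Act5C CG3547 siRNA 17.050
ΔCt(scramble siRNA) = 26.080 − 16.820 = 9.260
ΔCt(CG3547 siRNA) = 31.225 − 17.050 = 14.175
ΔΔCt = 14.175 − 9.260 = 4.915
Fold change = 2^(−4.915) = 0.0331

0.033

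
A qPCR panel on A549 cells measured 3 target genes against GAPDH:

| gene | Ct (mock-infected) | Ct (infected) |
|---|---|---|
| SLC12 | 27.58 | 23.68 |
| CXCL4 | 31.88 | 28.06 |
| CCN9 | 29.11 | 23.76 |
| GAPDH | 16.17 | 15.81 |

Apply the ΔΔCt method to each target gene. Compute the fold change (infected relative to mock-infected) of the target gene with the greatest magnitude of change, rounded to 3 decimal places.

SLC12: ΔΔCt = (23.68−15.81) − (27.58−16.17) = 7.87 − 11.41 = -3.54; fold change = 2^3.54 = 11.632
CXCL4: ΔΔCt = (28.06−15.81) − (31.88−16.17) = 12.25 − 15.71 = -3.46; fold change = 2^3.46 = 11.004
CCN9: ΔΔCt = (23.76−15.81) − (29.11−16.17) = 7.95 − 12.94 = -4.99; fold change = 2^4.99 = 31.779
CCN9 has the largest |ΔΔCt| = 4.99.

31.779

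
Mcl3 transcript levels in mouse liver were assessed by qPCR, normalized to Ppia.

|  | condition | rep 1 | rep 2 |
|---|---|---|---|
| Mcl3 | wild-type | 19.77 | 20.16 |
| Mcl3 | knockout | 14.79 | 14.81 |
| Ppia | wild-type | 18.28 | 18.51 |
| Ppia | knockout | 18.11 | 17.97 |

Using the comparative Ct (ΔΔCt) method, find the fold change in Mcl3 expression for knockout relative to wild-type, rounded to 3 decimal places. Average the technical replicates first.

28.051

Mean Ct: Mcl3 wild-type 19.965; Mcl3 knockout 14.800; Ppia wild-type 18.395; Ppia knockout 18.040
ΔCt(wild-type) = 19.965 − 18.395 = 1.570
ΔCt(knockout) = 14.800 − 18.040 = -3.240
ΔΔCt = -3.240 − 1.570 = -4.810
Fold change = 2^(−(-4.810)) = 2^4.810 = 28.0514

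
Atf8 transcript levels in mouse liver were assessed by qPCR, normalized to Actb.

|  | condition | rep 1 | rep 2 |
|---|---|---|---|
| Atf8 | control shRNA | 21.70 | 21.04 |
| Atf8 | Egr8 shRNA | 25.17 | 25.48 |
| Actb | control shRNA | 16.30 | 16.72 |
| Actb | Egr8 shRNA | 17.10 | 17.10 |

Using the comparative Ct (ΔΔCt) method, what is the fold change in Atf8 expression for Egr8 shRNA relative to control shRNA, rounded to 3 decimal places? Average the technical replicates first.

Mean Ct: Atf8 control shRNA 21.370; Atf8 Egr8 shRNA 25.325; Actb control shRNA 16.510; Actb Egr8 shRNA 17.100
ΔCt(control shRNA) = 21.370 − 16.510 = 4.860
ΔCt(Egr8 shRNA) = 25.325 − 17.100 = 8.225
ΔΔCt = 8.225 − 4.860 = 3.365
Fold change = 2^(−3.365) = 0.0971

0.097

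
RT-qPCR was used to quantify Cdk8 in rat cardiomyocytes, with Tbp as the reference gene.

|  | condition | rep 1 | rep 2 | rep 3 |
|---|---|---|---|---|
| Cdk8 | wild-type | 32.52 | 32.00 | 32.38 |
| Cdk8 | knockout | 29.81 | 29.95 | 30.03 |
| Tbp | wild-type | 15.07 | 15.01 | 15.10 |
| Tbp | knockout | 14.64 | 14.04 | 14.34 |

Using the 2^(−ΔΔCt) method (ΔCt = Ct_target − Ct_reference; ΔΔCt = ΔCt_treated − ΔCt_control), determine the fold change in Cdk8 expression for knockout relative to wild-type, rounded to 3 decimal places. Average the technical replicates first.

Mean Ct: Cdk8 wild-type 32.300; Cdk8 knockout 29.930; Tbp wild-type 15.060; Tbp knockout 14.340
ΔCt(wild-type) = 32.300 − 15.060 = 17.240
ΔCt(knockout) = 29.930 − 14.340 = 15.590
ΔΔCt = 15.590 − 17.240 = -1.650
Fold change = 2^(−(-1.650)) = 2^1.650 = 3.1383

3.138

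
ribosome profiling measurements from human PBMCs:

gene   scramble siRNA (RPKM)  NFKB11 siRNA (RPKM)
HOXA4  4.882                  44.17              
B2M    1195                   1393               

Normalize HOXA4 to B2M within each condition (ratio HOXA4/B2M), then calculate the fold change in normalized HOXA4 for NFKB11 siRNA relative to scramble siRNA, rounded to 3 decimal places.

HOXA4/B2M (scramble siRNA) = 4.882 / 1195 = 0.0040854
HOXA4/B2M (NFKB11 siRNA) = 44.17 / 1393 = 0.031709
Fold change = 0.031709 / 0.0040854 = 7.7615

7.762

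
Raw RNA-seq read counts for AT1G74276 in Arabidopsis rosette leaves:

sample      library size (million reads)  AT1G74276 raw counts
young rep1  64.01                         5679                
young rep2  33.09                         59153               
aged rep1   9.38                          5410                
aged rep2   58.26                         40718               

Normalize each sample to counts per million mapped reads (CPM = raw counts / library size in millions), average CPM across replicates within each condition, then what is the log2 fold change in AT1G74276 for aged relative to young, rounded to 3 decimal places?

-0.557

CPM(young rep1) = 5679 / 64.01 = 88.7205
CPM(young rep2) = 59153 / 33.09 = 1787.6398
CPM(aged rep1) = 5410 / 9.38 = 576.7591
CPM(aged rep2) = 40718 / 58.26 = 698.9015
mean CPM(young) = 938.1801; mean CPM(aged) = 637.8303
Fold change = 637.8303 / 938.1801 = 0.67986
log2(0.67986) = -0.5567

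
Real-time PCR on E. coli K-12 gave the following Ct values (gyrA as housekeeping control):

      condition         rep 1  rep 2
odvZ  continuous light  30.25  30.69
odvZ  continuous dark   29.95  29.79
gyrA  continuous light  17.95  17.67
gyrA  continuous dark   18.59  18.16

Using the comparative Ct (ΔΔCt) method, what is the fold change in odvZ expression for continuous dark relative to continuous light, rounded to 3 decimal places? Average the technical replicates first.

Mean Ct: odvZ continuous light 30.470; odvZ continuous dark 29.870; gyrA continuous light 17.810; gyrA continuous dark 18.375
ΔCt(continuous light) = 30.470 − 17.810 = 12.660
ΔCt(continuous dark) = 29.870 − 18.375 = 11.495
ΔΔCt = 11.495 − 12.660 = -1.165
Fold change = 2^(−(-1.165)) = 2^1.165 = 2.2423

2.242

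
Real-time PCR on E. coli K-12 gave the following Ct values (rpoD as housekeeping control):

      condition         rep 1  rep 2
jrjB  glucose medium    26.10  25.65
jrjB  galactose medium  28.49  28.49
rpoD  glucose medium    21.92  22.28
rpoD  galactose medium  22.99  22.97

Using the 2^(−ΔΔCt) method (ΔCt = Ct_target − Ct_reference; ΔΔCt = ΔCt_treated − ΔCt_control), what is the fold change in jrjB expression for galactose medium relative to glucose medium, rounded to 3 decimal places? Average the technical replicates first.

0.300

Mean Ct: jrjB glucose medium 25.875; jrjB galactose medium 28.490; rpoD glucose medium 22.100; rpoD galactose medium 22.980
ΔCt(glucose medium) = 25.875 − 22.100 = 3.775
ΔCt(galactose medium) = 28.490 − 22.980 = 5.510
ΔΔCt = 5.510 − 3.775 = 1.735
Fold change = 2^(−1.735) = 0.3004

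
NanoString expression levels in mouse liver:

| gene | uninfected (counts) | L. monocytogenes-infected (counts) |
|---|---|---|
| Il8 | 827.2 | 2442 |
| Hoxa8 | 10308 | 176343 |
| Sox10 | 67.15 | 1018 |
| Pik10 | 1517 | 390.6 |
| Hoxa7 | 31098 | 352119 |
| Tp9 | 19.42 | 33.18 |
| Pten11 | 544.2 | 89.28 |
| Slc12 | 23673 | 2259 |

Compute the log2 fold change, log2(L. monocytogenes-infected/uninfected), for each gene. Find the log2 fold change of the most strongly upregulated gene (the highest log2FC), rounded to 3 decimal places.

4.097

log2(2442/827.2) = 1.562  (Il8)
log2(176343/10308) = 4.097  (Hoxa8)
log2(1018/67.15) = 3.922  (Sox10)
log2(390.6/1517) = -1.957  (Pik10)
log2(352119/31098) = 3.501  (Hoxa7)
log2(33.18/19.42) = 0.773  (Tp9)
log2(89.28/544.2) = -2.608  (Pten11)
log2(2259/23673) = -3.389  (Slc12)
Hoxa8 is most strongly upregulated.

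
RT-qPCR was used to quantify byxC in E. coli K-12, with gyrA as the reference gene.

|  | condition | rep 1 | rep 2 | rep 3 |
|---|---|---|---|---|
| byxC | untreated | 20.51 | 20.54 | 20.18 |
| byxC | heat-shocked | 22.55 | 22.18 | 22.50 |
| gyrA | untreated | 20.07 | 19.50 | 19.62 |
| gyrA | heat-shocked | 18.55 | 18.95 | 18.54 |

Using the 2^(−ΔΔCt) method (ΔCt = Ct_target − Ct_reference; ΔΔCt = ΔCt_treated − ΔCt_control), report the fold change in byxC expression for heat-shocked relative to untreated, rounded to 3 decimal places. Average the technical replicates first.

0.121

Mean Ct: byxC untreated 20.410; byxC heat-shocked 22.410; gyrA untreated 19.730; gyrA heat-shocked 18.680
ΔCt(untreated) = 20.410 − 19.730 = 0.680
ΔCt(heat-shocked) = 22.410 − 18.680 = 3.730
ΔΔCt = 3.730 − 0.680 = 3.050
Fold change = 2^(−3.050) = 0.1207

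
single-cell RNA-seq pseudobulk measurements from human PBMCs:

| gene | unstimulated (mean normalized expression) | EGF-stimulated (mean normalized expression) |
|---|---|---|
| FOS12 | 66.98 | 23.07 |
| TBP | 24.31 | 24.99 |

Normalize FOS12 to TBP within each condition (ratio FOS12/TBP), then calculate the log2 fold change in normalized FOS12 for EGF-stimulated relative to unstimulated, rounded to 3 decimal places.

-1.578

FOS12/TBP (unstimulated) = 66.98 / 24.31 = 2.7552
FOS12/TBP (EGF-stimulated) = 23.07 / 24.99 = 0.92317
Fold change = 0.92317 / 2.7552 = 0.3351
log2(0.3351) = -1.5775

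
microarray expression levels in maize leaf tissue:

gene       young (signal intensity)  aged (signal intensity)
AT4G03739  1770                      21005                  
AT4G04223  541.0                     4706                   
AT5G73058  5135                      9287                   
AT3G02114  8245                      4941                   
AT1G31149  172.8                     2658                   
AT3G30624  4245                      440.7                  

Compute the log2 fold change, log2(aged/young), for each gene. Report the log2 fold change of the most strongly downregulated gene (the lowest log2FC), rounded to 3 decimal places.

log2(21005/1770) = 3.569  (AT4G03739)
log2(4706/541.0) = 3.121  (AT4G04223)
log2(9287/5135) = 0.855  (AT5G73058)
log2(4941/8245) = -0.739  (AT3G02114)
log2(2658/172.8) = 3.943  (AT1G31149)
log2(440.7/4245) = -3.268  (AT3G30624)
AT3G30624 is most strongly downregulated.

-3.268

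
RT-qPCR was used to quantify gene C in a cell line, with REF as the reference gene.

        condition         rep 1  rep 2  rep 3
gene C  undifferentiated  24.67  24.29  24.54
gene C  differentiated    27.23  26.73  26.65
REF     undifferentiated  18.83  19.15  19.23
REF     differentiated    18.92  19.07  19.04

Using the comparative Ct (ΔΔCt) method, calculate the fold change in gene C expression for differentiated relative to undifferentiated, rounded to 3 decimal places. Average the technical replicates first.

Mean Ct: gene C undifferentiated 24.500; gene C differentiated 26.870; REF undifferentiated 19.070; REF differentiated 19.010
ΔCt(undifferentiated) = 24.500 − 19.070 = 5.430
ΔCt(differentiated) = 26.870 − 19.010 = 7.860
ΔΔCt = 7.860 − 5.430 = 2.430
Fold change = 2^(−2.430) = 0.1856

0.186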